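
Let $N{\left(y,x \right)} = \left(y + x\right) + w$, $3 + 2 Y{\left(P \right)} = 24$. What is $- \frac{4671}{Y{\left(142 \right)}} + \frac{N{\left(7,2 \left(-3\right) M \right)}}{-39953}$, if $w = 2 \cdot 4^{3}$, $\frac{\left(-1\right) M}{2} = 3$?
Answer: $- \frac{124414839}{279671} \approx -444.86$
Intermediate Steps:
$Y{\left(P \right)} = \frac{21}{2}$ ($Y{\left(P \right)} = - \frac{3}{2} + \frac{1}{2} \cdot 24 = - \frac{3}{2} + 12 = \frac{21}{2}$)
$M = -6$ ($M = \left(-2\right) 3 = -6$)
$w = 128$ ($w = 2 \cdot 64 = 128$)
$N{\left(y,x \right)} = 128 + x + y$ ($N{\left(y,x \right)} = \left(y + x\right) + 128 = \left(x + y\right) + 128 = 128 + x + y$)
$- \frac{4671}{Y{\left(142 \right)}} + \frac{N{\left(7,2 \left(-3\right) M \right)}}{-39953} = - \frac{4671}{\frac{21}{2}} + \frac{128 + 2 \left(-3\right) \left(-6\right) + 7}{-39953} = \left(-4671\right) \frac{2}{21} + \left(128 - -36 + 7\right) \left(- \frac{1}{39953}\right) = - \frac{3114}{7} + \left(128 + 36 + 7\right) \left(- \frac{1}{39953}\right) = - \frac{3114}{7} + 171 \left(- \frac{1}{39953}\right) = - \frac{3114}{7} - \frac{171}{39953} = - \frac{124414839}{279671}$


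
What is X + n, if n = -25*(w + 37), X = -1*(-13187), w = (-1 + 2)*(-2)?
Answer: 12312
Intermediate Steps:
w = -2 (w = 1*(-2) = -2)
X = 13187
n = -875 (n = -25*(-2 + 37) = -25*35 = -875)
X + n = 13187 - 875 = 12312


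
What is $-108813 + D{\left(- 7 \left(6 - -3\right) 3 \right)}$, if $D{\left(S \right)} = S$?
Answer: $-109002$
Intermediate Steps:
$-108813 + D{\left(- 7 \left(6 - -3\right) 3 \right)} = -108813 + - 7 \left(6 - -3\right) 3 = -108813 + - 7 \left(6 + 3\right) 3 = -108813 + \left(-7\right) 9 \cdot 3 = -108813 - 189 = -109002$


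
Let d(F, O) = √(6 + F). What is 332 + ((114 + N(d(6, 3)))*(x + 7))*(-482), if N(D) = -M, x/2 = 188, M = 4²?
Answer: -18091056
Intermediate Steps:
M = 16
x = 376 (x = 2*188 = 376)
N(D) = -16 (N(D) = -1*16 = -16)
332 + ((114 + N(d(6, 3)))*(x + 7))*(-482) = 332 + ((114 - 16)*(376 + 7))*(-482) = 332 + (98*383)*(-482) = 332 + 37534*(-482) = 332 - 18091388 = -18091056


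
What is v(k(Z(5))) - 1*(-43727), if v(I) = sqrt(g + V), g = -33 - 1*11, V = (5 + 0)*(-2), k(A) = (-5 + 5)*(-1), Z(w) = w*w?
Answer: 43727 + 3*I*sqrt(6) ≈ 43727.0 + 7.3485*I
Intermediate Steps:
Z(w) = w**2
k(A) = 0 (k(A) = 0*(-1) = 0)
V = -10 (V = 5*(-2) = -10)
g = -44 (g = -33 - 11 = -44)
v(I) = 3*I*sqrt(6) (v(I) = sqrt(-44 - 10) = sqrt(-54) = 3*I*sqrt(6))
v(k(Z(5))) - 1*(-43727) = 3*I*sqrt(6) - 1*(-43727) = 3*I*sqrt(6) + 43727 = 43727 + 3*I*sqrt(6)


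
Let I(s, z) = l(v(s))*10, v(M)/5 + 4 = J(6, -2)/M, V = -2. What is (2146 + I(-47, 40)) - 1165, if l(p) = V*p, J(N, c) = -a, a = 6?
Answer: 64307/47 ≈ 1368.2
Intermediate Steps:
J(N, c) = -6 (J(N, c) = -1*6 = -6)
v(M) = -20 - 30/M (v(M) = -20 + 5*(-6/M) = -20 - 30/M)
l(p) = -2*p
I(s, z) = 400 + 600/s (I(s, z) = -2*(-20 - 30/s)*10 = (40 + 60/s)*10 = 400 + 600/s)
(2146 + I(-47, 40)) - 1165 = (2146 + (400 + 600/(-47))) - 1165 = (2146 + (400 + 600*(-1/47))) - 1165 = (2146 + (400 - 600/47)) - 1165 = (2146 + 18200/47) - 1165 = 119062/47 - 1165 = 64307/47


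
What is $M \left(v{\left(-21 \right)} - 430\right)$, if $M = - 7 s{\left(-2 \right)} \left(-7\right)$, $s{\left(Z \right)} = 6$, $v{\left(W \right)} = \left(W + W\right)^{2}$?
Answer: $392196$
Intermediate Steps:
$v{\left(W \right)} = 4 W^{2}$ ($v{\left(W \right)} = \left(2 W\right)^{2} = 4 W^{2}$)
$M = 294$ ($M = \left(-7\right) 6 \left(-7\right) = \left(-42\right) \left(-7\right) = 294$)
$M \left(v{\left(-21 \right)} - 430\right) = 294 \left(4 \left(-21\right)^{2} - 430\right) = 294 \left(4 \cdot 441 - 430\right) = 294 \left(1764 - 430\right) = 294 \cdot 1334 = 392196$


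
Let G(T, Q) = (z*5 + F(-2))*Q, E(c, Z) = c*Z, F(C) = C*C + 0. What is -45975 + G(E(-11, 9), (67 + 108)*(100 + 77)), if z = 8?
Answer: 1316925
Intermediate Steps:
F(C) = C² (F(C) = C² + 0 = C²)
E(c, Z) = Z*c
G(T, Q) = 44*Q (G(T, Q) = (8*5 + (-2)²)*Q = (40 + 4)*Q = 44*Q)
-45975 + G(E(-11, 9), (67 + 108)*(100 + 77)) = -45975 + 44*((67 + 108)*(100 + 77)) = -45975 + 44*(175*177) = -45975 + 44*30975 = -45975 + 1362900 = 1316925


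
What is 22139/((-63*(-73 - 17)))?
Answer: 22139/5670 ≈ 3.9046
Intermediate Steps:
22139/((-63*(-73 - 17))) = 22139/((-63*(-90))) = 22139/5670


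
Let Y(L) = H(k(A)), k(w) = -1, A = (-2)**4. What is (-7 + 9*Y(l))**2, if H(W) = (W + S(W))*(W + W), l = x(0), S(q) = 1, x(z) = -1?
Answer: 49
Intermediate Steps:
A = 16
l = -1
H(W) = 2*W*(1 + W) (H(W) = (W + 1)*(W + W) = (1 + W)*(2*W) = 2*W*(1 + W))
Y(L) = 0 (Y(L) = 2*(-1)*(1 - 1) = 2*(-1)*0 = 0)
(-7 + 9*Y(l))**2 = (-7 + 9*0)**2 = (-7 + 0)**2 = (-7)**2 = 49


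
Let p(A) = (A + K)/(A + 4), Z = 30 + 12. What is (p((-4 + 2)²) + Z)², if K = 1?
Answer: 116281/64 ≈ 1816.9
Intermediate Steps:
Z = 42
p(A) = (1 + A)/(4 + A) (p(A) = (A + 1)/(A + 4) = (1 + A)/(4 + A))
(p((-4 + 2)²) + Z)² = ((1 + (-4 + 2)²)/(4 + (-4 + 2)²) + 42)² = ((1 + (-2)²)/(4 + (-2)²) + 42)² = ((1 + 4)/(4 + 4) + 42)² = (5/8 + 42)² = (341/8)² = 116281/64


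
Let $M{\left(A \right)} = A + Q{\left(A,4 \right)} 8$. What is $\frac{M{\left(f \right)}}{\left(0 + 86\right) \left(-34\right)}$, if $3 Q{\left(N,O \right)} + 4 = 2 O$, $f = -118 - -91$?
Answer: $\frac{49}{8772} \approx 0.005586$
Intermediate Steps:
$f = -27$ ($f = -118 + 91 = -27$)
$Q{\left(N,O \right)} = - \frac{4}{3} + \frac{2 O}{3}$
$M{\left(A \right)} = \frac{32}{3} + A$ ($M{\left(A \right)} = A + \left(- \frac{4}{3} + \frac{2}{3} \cdot 4\right) 8 = A + \left(- \frac{4}{3} + \frac{8}{3}\right) 8 = A + \frac{4}{3} \cdot 8 = A + \frac{32}{3} = \frac{32}{3} + A$)
$\frac{M{\left(f \right)}}{\left(0 + 86\right) \left(-34\right)} = \frac{\frac{32}{3} - 27}{\left(0 + 86\right) \left(-34\right)} = - \frac{49}{3 \cdot 86 \left(-34\right)} = - \frac{49}{3 \left(-2924\right)} = \left(- \frac{49}{3}\right) \left(- \frac{1}{2924}\right) = \frac{49}{8772}$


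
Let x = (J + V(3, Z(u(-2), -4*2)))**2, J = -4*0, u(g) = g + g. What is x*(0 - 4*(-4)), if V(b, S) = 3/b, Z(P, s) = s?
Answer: 16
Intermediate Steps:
u(g) = 2*g
J = 0
x = 1 (x = (0 + 3/3)**2 = (0 + 3*(1/3))**2 = (0 + 1)**2 = 1**2 = 1)
x*(0 - 4*(-4)) = 1*(0 - 4*(-4)) = 1*(0 + 16) = 1*16 = 16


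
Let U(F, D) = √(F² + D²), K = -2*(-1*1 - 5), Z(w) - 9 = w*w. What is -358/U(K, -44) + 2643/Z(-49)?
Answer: 2643/2410 - 179*√130/260 ≈ -6.7530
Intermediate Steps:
Z(w) = 9 + w² (Z(w) = 9 + w*w = 9 + w²)
K = 12 (K = -2*(-1 - 5) = -2*(-6) = 12)
U(F, D) = √(D² + F²)
-358/U(K, -44) + 2643/Z(-49) = -358/√((-44)² + 12²) + 2643/(9 + (-49)²) = -358/√(1936 + 144) + 2643/(9 + 2401) = -358*√130/520 + 2643/2410 = -358*√130/520 + 2643*(1/2410) = -179*√130/260 + 2643/2410 = 2643/2410 - 179*√130/260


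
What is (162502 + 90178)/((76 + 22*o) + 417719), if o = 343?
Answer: 252680/425341 ≈ 0.59406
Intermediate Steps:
(162502 + 90178)/((76 + 22*o) + 417719) = (162502 + 90178)/((76 + 22*343) + 417719) = 252680/((76 + 7546) + 417719) = 252680/(7622 + 417719) = 252680/425341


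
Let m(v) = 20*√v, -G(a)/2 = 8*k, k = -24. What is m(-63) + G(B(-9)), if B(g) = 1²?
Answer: 384 + 60*I*√7 ≈ 384.0 + 158.75*I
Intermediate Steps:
B(g) = 1
G(a) = 384 (G(a) = -16*(-24) = -2*(-192) = 384)
m(-63) + G(B(-9)) = 20*√(-63) + 384 = 20*(3*I*√7) + 384 = 60*I*√7 + 384 = 384 + 60*I*√7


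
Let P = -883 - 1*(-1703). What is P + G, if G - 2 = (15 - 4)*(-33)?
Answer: 459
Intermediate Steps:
P = 820 (P = -883 + 1703 = 820)
G = -361 (G = 2 + (15 - 4)*(-33) = 2 + 11*(-33) = 2 - 363 = -361)
P + G = 820 - 361 = 459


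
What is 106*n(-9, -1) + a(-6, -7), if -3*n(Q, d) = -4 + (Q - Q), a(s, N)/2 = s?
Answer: 388/3 ≈ 129.33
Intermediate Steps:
a(s, N) = 2*s
n(Q, d) = 4/3 (n(Q, d) = -(-4 + (Q - Q))/3 = -(-4 + 0)/3 = -1/3*(-4) = 4/3)
106*n(-9, -1) + a(-6, -7) = 106*(4/3) + 2*(-6) = 424/3 - 12 = 388/3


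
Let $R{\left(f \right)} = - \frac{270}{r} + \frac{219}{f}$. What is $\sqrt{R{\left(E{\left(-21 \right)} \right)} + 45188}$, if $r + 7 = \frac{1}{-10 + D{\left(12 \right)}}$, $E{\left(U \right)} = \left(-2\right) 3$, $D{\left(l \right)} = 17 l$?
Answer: $\frac{\sqrt{332861056734}}{2714} \approx 212.58$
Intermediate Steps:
$E{\left(U \right)} = -6$
$r = - \frac{1357}{194}$ ($r = -7 + \frac{1}{-10 + 17 \cdot 12} = -7 + \frac{1}{-10 + 204} = -7 + \frac{1}{194} = - \frac{1357}{194} \approx -6.9948$)
$R{\left(f \right)} = \frac{52380}{1357} + \frac{219}{f}$ ($R{\left(f \right)} = - \frac{270}{- \frac{1357}{194}} + \frac{219}{f} = \left(-270\right) \left(- \frac{194}{1357}\right) + \frac{219}{f} = \frac{52380}{1357} + \frac{219}{f}$)
$\sqrt{R{\left(E{\left(-21 \right)} \right)} + 45188} = \sqrt{\left(\frac{52380}{1357} + \frac{219}{-6}\right) + 45188} = \sqrt{\left(\frac{52380}{1357} + 219 \left(- \frac{1}{6}\right)\right) + 45188} = \sqrt{\left(\frac{52380}{1357} - \frac{73}{2}\right) + 45188} = \sqrt{\frac{5699}{2714} + 45188} = \sqrt{\frac{122645931}{2714}} = \frac{\sqrt{332861056734}}{2714}$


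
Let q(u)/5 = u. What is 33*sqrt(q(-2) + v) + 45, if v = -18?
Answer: 45 + 66*I*sqrt(7) ≈ 45.0 + 174.62*I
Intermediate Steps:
q(u) = 5*u
33*sqrt(q(-2) + v) + 45 = 33*sqrt(5*(-2) - 18) + 45 = 33*sqrt(-10 - 18) + 45 = 33*sqrt(-28) + 45 = 33*(2*I*sqrt(7)) + 45 = 66*I*sqrt(7) + 45 = 45 + 66*I*sqrt(7)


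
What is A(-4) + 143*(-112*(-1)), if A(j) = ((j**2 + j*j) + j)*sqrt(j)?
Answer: 16016 + 56*I ≈ 16016.0 + 56.0*I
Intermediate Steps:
A(j) = sqrt(j)*(j + 2*j**2) (A(j) = ((j**2 + j**2) + j)*sqrt(j) = (2*j**2 + j)*sqrt(j) = (j + 2*j**2)*sqrt(j) = sqrt(j)*(j + 2*j**2))
A(-4) + 143*(-112*(-1)) = (-4)**(3/2)*(1 + 2*(-4)) + 143*(-112*(-1)) = (-8*I)*(1 - 8) + 143*112 = -8*I*(-7) + 16016 = 56*I + 16016 = 16016 + 56*I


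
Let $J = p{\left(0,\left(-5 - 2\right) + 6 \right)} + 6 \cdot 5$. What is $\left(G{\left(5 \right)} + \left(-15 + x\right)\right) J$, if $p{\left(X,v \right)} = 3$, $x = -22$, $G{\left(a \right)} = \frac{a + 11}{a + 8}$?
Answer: $- \frac{15345}{13} \approx -1180.4$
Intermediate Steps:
$G{\left(a \right)} = \frac{11 + a}{8 + a}$
$J = 33$ ($J = 3 + 6 \cdot 5 = 3 + 30 = 33$)
$\left(G{\left(5 \right)} + \left(-15 + x\right)\right) J = \left(\frac{11 + 5}{8 + 5} - 37\right) 33 = \left(\frac{1}{13} \cdot 16 - 37\right) 33 = \left(\frac{16}{13} - 37\right) 33 = \left(- \frac{465}{13}\right) 33 = - \frac{15345}{13}$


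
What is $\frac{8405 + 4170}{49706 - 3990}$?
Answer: $\frac{12575}{45716} \approx 0.27507$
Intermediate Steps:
$\frac{8405 + 4170}{49706 - 3990} = \frac{12575}{49706 - 3990} = \frac{12575}{45716}$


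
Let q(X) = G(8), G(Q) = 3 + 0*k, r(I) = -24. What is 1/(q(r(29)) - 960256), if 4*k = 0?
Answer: -1/960253 ≈ -1.0414e-6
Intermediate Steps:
k = 0 (k = (¼)*0 = 0)
G(Q) = 3 (G(Q) = 3 + 0*0 = 3 + 0 = 3)
q(X) = 3
1/(q(r(29)) - 960256) = 1/(3 - 960256) = 1/(-960253) = -1/960253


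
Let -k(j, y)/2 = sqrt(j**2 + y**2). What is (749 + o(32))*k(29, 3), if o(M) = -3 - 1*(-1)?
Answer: -7470*sqrt(34) ≈ -43557.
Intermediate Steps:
o(M) = -2 (o(M) = -3 + 1 = -2)
k(j, y) = -2*sqrt(j**2 + y**2)
(749 + o(32))*k(29, 3) = (749 - 2)*(-2*sqrt(29**2 + 3**2)) = 747*(-2*sqrt(841 + 9)) = 747*(-10*sqrt(34)) = -7470*sqrt(34)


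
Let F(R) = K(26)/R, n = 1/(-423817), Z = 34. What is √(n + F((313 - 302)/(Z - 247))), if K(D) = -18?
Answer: √7575329655067229/4661987 ≈ 18.669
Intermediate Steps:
n = -1/423817 ≈ -2.3595e-6
F(R) = -18/R
√(n + F((313 - 302)/(Z - 247))) = √(-1/423817 - 18*(34 - 247)/(313 - 302)) = √(-1/423817 - 18/(11/(-213))) = √(-1/423817 - 18/(11*(-1/213))) = √(-1/423817 - 18/(-11/213)) = √(-1/423817 - 18*(-213/11)) = √(-1/423817 + 3834/11) = √(1624914367/4661987) = √7575329655067229/4661987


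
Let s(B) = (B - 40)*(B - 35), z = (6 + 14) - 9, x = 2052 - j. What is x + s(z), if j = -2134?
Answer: 4882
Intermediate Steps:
x = 4186 (x = 2052 - 1*(-2134) = 2052 + 2134 = 4186)
z = 11 (z = 20 - 9 = 11)
s(B) = (-40 + B)*(-35 + B)
x + s(z) = 4186 + (1400 + 11² - 75*11) = 4186 + (1400 + 121 - 825) = 4186 + 696 = 4882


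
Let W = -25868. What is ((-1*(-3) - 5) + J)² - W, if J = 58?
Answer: 29004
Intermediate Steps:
((-1*(-3) - 5) + J)² - W = ((-1*(-3) - 5) + 58)² - 1*(-25868) = ((3 - 5) + 58)² + 25868 = (-2 + 58)² + 25868 = 56² + 25868 = 3136 + 25868 = 29004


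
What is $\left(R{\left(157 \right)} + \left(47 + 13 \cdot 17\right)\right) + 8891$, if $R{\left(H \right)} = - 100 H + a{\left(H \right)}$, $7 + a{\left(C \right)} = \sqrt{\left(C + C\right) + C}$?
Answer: $-6548 + \sqrt{471} \approx -6526.3$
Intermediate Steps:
$a{\left(C \right)} = -7 + \sqrt{3} \sqrt{C}$ ($a{\left(C \right)} = -7 + \sqrt{\left(C + C\right) + C} = -7 + \sqrt{2 C + C} = -7 + \sqrt{3 C} = -7 + \sqrt{3} \sqrt{C}$)
$R{\left(H \right)} = -7 - 100 H + \sqrt{3} \sqrt{H}$ ($R{\left(H \right)} = - 100 H + \left(-7 + \sqrt{3} \sqrt{H}\right) = -7 - 100 H + \sqrt{3} \sqrt{H}$)
$\left(R{\left(157 \right)} + \left(47 + 13 \cdot 17\right)\right) + 8891 = \left(\left(-7 - 15700 + \sqrt{3} \sqrt{157}\right) + \left(47 + 13 \cdot 17\right)\right) + 8891 = \left(\left(-7 - 15700 + \sqrt{471}\right) + \left(47 + 221\right)\right) + 8891 = \left(\left(-15707 + \sqrt{471}\right) + 268\right) + 8891 = \left(-15439 + \sqrt{471}\right) + 8891 = -6548 + \sqrt{471}$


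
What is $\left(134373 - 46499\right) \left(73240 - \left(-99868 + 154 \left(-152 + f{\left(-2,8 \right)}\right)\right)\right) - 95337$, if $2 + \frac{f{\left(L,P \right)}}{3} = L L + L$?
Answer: $17268551647$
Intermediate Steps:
$f{\left(L,P \right)} = -6 + 3 L + 3 L^{2}$ ($f{\left(L,P \right)} = -6 + 3 \left(L L + L\right) = -6 + 3 \left(L^{2} + L\right) = -6 + 3 \left(L + L^{2}\right) = -6 + \left(3 L + 3 L^{2}\right) = -6 + 3 L + 3 L^{2}$)
$\left(134373 - 46499\right) \left(73240 - \left(-99868 + 154 \left(-152 + f{\left(-2,8 \right)}\right)\right)\right) - 95337 = \left(134373 - 46499\right) \left(73240 + \left(99868 - 154 \left(-152 + \left(-6 + 3 \left(-2\right) + 3 \left(-2\right)^{2}\right)\right)\right)\right) - 95337 = 87874 \left(73240 + \left(99868 - 154 \left(-152 - 0\right)\right)\right) - 95337 = 87874 \left(73240 + \left(99868 - 154 \left(-152 + 0\right)\right)\right) - 95337 = 87874 \left(73240 + \left(99868 - 154 \left(-152\right)\right)\right) - 95337 = 87874 \left(73240 + \left(99868 - -23408\right)\right) - 95337 = 87874 \left(73240 + \left(99868 + 23408\right)\right) - 95337 = 87874 \left(73240 + 123276\right) - 95337 = 87874 \cdot 196516 - 95337 = 17268646984 - 95337 = 17268551647$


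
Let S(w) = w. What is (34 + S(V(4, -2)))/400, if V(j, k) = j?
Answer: 19/200 ≈ 0.095000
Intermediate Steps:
(34 + S(V(4, -2)))/400 = (34 + 4)/400 = (1/400)*38 = 19/200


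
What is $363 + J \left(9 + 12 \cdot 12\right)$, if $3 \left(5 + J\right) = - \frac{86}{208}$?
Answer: $- \frac{44001}{104} \approx -423.09$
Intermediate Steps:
$J = - \frac{1603}{312}$ ($J = -5 + \frac{\left(-86\right) \frac{1}{208}}{3} = -5 + \frac{1}{3} \left(- \frac{43}{104}\right) = -5 - \frac{43}{312} = - \frac{1603}{312} \approx -5.1378$)
$363 + J \left(9 + 12 \cdot 12\right) = 363 - \frac{1603 \left(9 + 12 \cdot 12\right)}{312} = 363 - \frac{1603 \left(9 + 144\right)}{312} = 363 - \frac{81753}{104} = - \frac{44001}{104}$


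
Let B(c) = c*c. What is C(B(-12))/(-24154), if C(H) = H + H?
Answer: -144/12077 ≈ -0.011923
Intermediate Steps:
B(c) = c²
C(H) = 2*H
C(B(-12))/(-24154) = (2*(-12)²)/(-24154) = (2*144)*(-1/24154) = 288*(-1/24154) = -144/12077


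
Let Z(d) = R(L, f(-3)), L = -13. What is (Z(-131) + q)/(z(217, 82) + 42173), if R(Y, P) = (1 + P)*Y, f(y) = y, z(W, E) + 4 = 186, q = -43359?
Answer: -43333/42355 ≈ -1.0231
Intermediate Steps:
z(W, E) = 182 (z(W, E) = -4 + 186 = 182)
R(Y, P) = Y*(1 + P)
Z(d) = 26 (Z(d) = -13*(1 - 3) = -13*(-2) = 26)
(Z(-131) + q)/(z(217, 82) + 42173) = (26 - 43359)/(182 + 42173) = -43333/42355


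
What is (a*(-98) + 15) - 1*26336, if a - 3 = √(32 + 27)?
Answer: -26615 - 98*√59 ≈ -27368.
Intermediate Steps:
a = 3 + √59 (a = 3 + √(32 + 27) = 3 + √59 ≈ 10.681)
(a*(-98) + 15) - 1*26336 = ((3 + √59)*(-98) + 15) - 1*26336 = ((-294 - 98*√59) + 15) - 26336 = (-279 - 98*√59) - 26336 = -26615 - 98*√59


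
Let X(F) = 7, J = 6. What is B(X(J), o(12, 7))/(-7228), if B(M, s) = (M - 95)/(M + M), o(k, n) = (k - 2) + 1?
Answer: 11/12649 ≈ 0.00086963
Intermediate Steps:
o(k, n) = -1 + k (o(k, n) = (-2 + k) + 1 = -1 + k)
B(M, s) = (-95 + M)/(2*M) (B(M, s) = (-95 + M)/((2*M)) = (-95 + M)*(1/(2*M)) = (-95 + M)/(2*M))
B(X(J), o(12, 7))/(-7228) = ((1/2)*(-95 + 7)/7)/(-7228) = ((1/2)*(1/7)*(-88))*(-1/7228) = -44/7*(-1/7228) = 11/12649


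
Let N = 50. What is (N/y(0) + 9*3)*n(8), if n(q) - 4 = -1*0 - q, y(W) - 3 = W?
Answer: -524/3 ≈ -174.67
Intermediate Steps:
y(W) = 3 + W
n(q) = 4 - q (n(q) = 4 + (-1*0 - q) = 4 + (0 - q) = 4 - q)
(N/y(0) + 9*3)*n(8) = (50/(3 + 0) + 9*3)*(4 - 1*8) = (50/3 + 27)*(4 - 8) = (50*(1/3) + 27)*(-4) = (50/3 + 27)*(-4) = (131/3)*(-4) = -524/3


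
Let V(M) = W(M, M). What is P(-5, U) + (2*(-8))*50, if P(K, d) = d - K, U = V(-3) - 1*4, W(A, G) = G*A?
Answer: -790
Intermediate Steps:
W(A, G) = A*G
V(M) = M² (V(M) = M*M = M²)
U = 5 (U = (-3)² - 1*4 = 9 - 4 = 5)
P(-5, U) + (2*(-8))*50 = (5 - 1*(-5)) + (2*(-8))*50 = (5 + 5) - 16*50 = 10 - 800 = -790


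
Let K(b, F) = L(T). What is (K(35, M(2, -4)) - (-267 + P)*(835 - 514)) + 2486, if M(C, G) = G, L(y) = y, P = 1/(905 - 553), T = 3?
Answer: 31044671/352 ≈ 88195.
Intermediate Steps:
P = 1/352 ≈ 0.0028409
K(b, F) = 3
(K(35, M(2, -4)) - (-267 + P)*(835 - 514)) + 2486 = (3 - (-267 + 1/352)*(835 - 514)) + 2486 = (3 - (-93983)*321/352) + 2486 = (3 - 1*(-30168543/352)) + 2486 = (3 + 30168543/352) + 2486 = 30169599/352 + 2486 = 31044671/352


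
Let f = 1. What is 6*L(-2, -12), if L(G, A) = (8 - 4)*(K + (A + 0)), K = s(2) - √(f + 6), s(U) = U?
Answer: -240 - 24*√7 ≈ -303.50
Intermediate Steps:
K = 2 - √7 (K = 2 - √(1 + 6) = 2 - √7 ≈ -0.64575)
L(G, A) = 8 - 4*√7 + 4*A (L(G, A) = (8 - 4)*((2 - √7) + (A + 0)) = 4*((2 - √7) + A) = 4*(2 + A - √7) = 8 - 4*√7 + 4*A)
6*L(-2, -12) = 6*(8 - 4*√7 + 4*(-12)) = 6*(8 - 4*√7 - 48) = 6*(-40 - 4*√7) = -240 - 24*√7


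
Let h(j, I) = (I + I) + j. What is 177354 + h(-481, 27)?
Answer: 176927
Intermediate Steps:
h(j, I) = j + 2*I (h(j, I) = 2*I + j = j + 2*I)
177354 + h(-481, 27) = 177354 + (-481 + 2*27) = 177354 + (-481 + 54) = 177354 - 427 = 176927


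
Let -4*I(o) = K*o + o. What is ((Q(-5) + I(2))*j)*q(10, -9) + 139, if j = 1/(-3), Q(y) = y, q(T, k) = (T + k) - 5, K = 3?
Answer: 389/3 ≈ 129.67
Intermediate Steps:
q(T, k) = -5 + T + k
I(o) = -o (I(o) = -(3*o + o)/4 = -o)
j = -⅓ ≈ -0.33333
((Q(-5) + I(2))*j)*q(10, -9) + 139 = ((-5 - 1*2)*(-⅓))*(-5 + 10 - 9) + 139 = ((-5 - 2)*(-⅓))*(-4) + 139 = -7*(-⅓)*(-4) + 139 = (7/3)*(-4) + 139 = -28/3 + 139 = 389/3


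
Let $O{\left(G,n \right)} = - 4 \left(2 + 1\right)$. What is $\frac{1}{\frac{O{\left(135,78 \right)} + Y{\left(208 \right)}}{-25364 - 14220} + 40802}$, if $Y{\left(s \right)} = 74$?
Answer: $\frac{19792}{807553153} \approx 2.4509 \cdot 10^{-5}$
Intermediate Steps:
$O{\left(G,n \right)} = -12$ ($O{\left(G,n \right)} = \left(-4\right) 3 = -12$)
$\frac{1}{\frac{O{\left(135,78 \right)} + Y{\left(208 \right)}}{-25364 - 14220} + 40802} = \frac{1}{\frac{-12 + 74}{-25364 - 14220} + 40802} = \frac{1}{\frac{62}{-39584} + 40802} = \frac{1}{62 \left(- \frac{1}{39584}\right) + 40802} = \frac{1}{- \frac{31}{19792} + 40802} = \frac{1}{\frac{807553153}{19792}} = \frac{19792}{807553153}$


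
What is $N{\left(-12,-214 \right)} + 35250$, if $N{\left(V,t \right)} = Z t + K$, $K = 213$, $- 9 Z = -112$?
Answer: $\frac{295199}{9} \approx 32800.0$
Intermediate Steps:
$Z = \frac{112}{9}$ ($Z = \left(- \frac{1}{9}\right) \left(-112\right) = \frac{112}{9} \approx 12.444$)
$N{\left(V,t \right)} = 213 + \frac{112 t}{9}$ ($N{\left(V,t \right)} = \frac{112 t}{9} + 213 = 213 + \frac{112 t}{9}$)
$N{\left(-12,-214 \right)} + 35250 = \left(213 + \frac{112}{9} \left(-214\right)\right) + 35250 = \left(213 - \frac{23968}{9}\right) + 35250 = - \frac{22051}{9} + 35250 = \frac{295199}{9}$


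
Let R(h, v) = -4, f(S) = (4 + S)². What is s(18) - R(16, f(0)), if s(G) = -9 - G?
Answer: -23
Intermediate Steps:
s(18) - R(16, f(0)) = (-9 - 1*18) - 1*(-4) = (-9 - 18) + 4 = -27 + 4 = -23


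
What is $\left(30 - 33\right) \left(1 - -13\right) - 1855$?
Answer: $-1897$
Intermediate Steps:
$\left(30 - 33\right) \left(1 - -13\right) - 1855 = - 3 \left(1 + 13\right) - 1855 = \left(-3\right) 14 - 1855 = -42 - 1855 = -1897$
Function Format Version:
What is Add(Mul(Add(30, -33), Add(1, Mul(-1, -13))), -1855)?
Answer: -1897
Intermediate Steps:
Add(Mul(Add(30, -33), Add(1, Mul(-1, -13))), -1855) = Add(Mul(-3, Add(1, 13)), -1855) = Add(Mul(-3, 14), -1855) = Add(-42, -1855) = -1897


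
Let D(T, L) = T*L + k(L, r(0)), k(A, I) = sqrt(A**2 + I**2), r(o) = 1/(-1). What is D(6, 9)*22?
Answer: 1188 + 22*sqrt(82) ≈ 1387.2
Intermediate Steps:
r(o) = -1
D(T, L) = sqrt(1 + L**2) + L*T (D(T, L) = T*L + sqrt(L**2 + (-1)**2) = L*T + sqrt(L**2 + 1) = L*T + sqrt(1 + L**2) = sqrt(1 + L**2) + L*T)
D(6, 9)*22 = (sqrt(1 + 9**2) + 9*6)*22 = (sqrt(1 + 81) + 54)*22 = (sqrt(82) + 54)*22 = (54 + sqrt(82))*22 = 1188 + 22*sqrt(82)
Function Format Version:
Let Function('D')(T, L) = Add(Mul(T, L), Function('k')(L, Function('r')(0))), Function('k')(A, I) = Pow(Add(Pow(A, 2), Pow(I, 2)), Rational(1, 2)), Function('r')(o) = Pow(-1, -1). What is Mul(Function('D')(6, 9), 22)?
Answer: Add(1188, Mul(22, Pow(82, Rational(1, 2)))) ≈ 1387.2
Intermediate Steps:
Function('r')(o) = -1
Function('D')(T, L) = Add(Pow(Add(1, Pow(L, 2)), Rational(1, 2)), Mul(L, T)) (Function('D')(T, L) = Add(Mul(T, L), Pow(Add(Pow(L, 2), Pow(-1, 2)), Rational(1, 2))) = Add(Mul(L, T), Pow(Add(Pow(L, 2), 1), Rational(1, 2))) = Add(Mul(L, T), Pow(Add(1, Pow(L, 2)), Rational(1, 2))) = Add(Pow(Add(1, Pow(L, 2)), Rational(1, 2)), Mul(L, T)))
Mul(Function('D')(6, 9), 22) = Mul(Add(Pow(Add(1, Pow(9, 2)), Rational(1, 2)), Mul(9, 6)), 22) = Mul(Add(Pow(Add(1, 81), Rational(1, 2)), 54), 22) = Mul(Add(Pow(82, Rational(1, 2)), 54), 22) = Mul(Add(54, Pow(82, Rational(1, 2))), 22) = Add(1188, Mul(22, Pow(82, Rational(1, 2))))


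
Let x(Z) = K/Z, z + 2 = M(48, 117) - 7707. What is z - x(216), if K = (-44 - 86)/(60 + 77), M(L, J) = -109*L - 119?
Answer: -193235695/14796 ≈ -13060.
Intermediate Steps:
M(L, J) = -119 - 109*L
K = -130/137 ≈ -0.94890
z = -13060 (z = -2 + ((-119 - 109*48) - 7707) = -2 + ((-119 - 5232) - 7707) = -2 + (-5351 - 7707) = -2 - 13058 = -13060)
x(Z) = -130/(137*Z)
z - x(216) = -13060 - (-130)/(137*216) = -13060 - 1*(-65/14796) = -13060 + 65/14796 = -193235695/14796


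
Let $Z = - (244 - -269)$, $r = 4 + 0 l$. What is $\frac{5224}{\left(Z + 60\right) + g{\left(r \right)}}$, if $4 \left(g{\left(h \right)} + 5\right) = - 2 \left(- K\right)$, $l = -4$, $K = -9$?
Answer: $- \frac{10448}{925} \approx -11.295$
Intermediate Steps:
$r = 4$ ($r = 4 + 0 \left(-4\right) = 4 + 0 = 4$)
$g{\left(h \right)} = - \frac{19}{2}$ ($g{\left(h \right)} = -5 + \frac{\left(-2\right) \left(\left(-1\right) \left(-9\right)\right)}{4} = -5 + \frac{\left(-2\right) 9}{4} = -5 + \frac{1}{4} \left(-18\right) = -5 - \frac{9}{2} = - \frac{19}{2}$)
$Z = -513$ ($Z = - (244 + 269) = \left(-1\right) 513 = -513$)
$\frac{5224}{\left(Z + 60\right) + g{\left(r \right)}} = \frac{5224}{\left(-513 + 60\right) - \frac{19}{2}} = \frac{5224}{-453 - \frac{19}{2}} = \frac{5224}{- \frac{925}{2}} = 5224 \left(- \frac{2}{925}\right) = - \frac{10448}{925}$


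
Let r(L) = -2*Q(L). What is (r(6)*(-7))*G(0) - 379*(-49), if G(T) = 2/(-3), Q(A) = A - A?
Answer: 18571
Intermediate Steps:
Q(A) = 0
G(T) = -2/3 (G(T) = 2*(-1/3) = -2/3)
r(L) = 0 (r(L) = -2*0 = 0)
(r(6)*(-7))*G(0) - 379*(-49) = (0*(-7))*(-2/3) - 379*(-49) = 0*(-2/3) + 18571 = 0 + 18571 = 18571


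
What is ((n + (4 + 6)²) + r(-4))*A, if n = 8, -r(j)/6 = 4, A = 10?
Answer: 840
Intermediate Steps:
r(j) = -24 (r(j) = -6*4 = -24)
((n + (4 + 6)²) + r(-4))*A = ((8 + (4 + 6)²) - 24)*10 = ((8 + 10²) - 24)*10 = ((8 + 100) - 24)*10 = (108 - 24)*10 = 84*10 = 840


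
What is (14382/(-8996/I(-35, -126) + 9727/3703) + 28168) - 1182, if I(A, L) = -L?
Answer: 61369877500/2291899 ≈ 26777.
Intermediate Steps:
(14382/(-8996/I(-35, -126) + 9727/3703) + 28168) - 1182 = (14382/(-8996/((-1*(-126))) + 9727/3703) + 28168) - 1182 = (14382/(-8996/126 + 9727*(1/3703)) + 28168) - 1182 = (14382/(-8996*1/126 + 9727/3703) + 28168) - 1182 = (14382/(-4498/63 + 9727/3703) + 28168) - 1182 = (14382/(-2291899/33327) + 28168) - 1182 = (14382*(-33327/2291899) + 28168) - 1182 = (-479308914/2291899 + 28168) - 1182 = 64078902118/2291899 - 1182 = 61369877500/2291899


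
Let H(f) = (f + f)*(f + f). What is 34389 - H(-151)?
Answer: -56815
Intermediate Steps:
H(f) = 4*f**2 (H(f) = (2*f)*(2*f) = 4*f**2)
34389 - H(-151) = 34389 - 4*(-151)**2 = 34389 - 4*22801 = 34389 - 1*91204 = 34389 - 91204 = -56815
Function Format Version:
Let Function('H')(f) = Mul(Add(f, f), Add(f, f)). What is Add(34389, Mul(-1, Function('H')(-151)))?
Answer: -56815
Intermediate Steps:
Function('H')(f) = Mul(4, Pow(f, 2)) (Function('H')(f) = Mul(Mul(2, f), Mul(2, f)) = Mul(4, Pow(f, 2)))
Add(34389, Mul(-1, Function('H')(-151))) = Add(34389, Mul(-1, Mul(4, Pow(-151, 2)))) = Add(34389, Mul(-1, Mul(4, 22801))) = Add(34389, Mul(-1, 91204)) = Add(34389, -91204) = -56815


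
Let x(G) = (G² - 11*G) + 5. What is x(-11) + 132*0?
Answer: 247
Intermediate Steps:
x(G) = 5 + G² - 11*G
x(-11) + 132*0 = (5 + (-11)² - 11*(-11)) + 132*0 = (5 + 121 + 121) + 0 = 247 + 0 = 247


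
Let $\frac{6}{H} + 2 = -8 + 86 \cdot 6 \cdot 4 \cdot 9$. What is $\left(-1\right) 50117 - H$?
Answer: $- \frac{465236114}{9283} \approx -50117.0$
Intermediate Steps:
$H = \frac{3}{9283}$ ($H = \frac{6}{-2 - \left(8 - 86 \cdot 6 \cdot 4 \cdot 9\right)} = \frac{6}{-2 - \left(8 - 86 \cdot 24 \cdot 9\right)} = \frac{6}{-2 + \left(-8 + 86 \cdot 216\right)} = \frac{6}{-2 + \left(-8 + 18576\right)} = \frac{6}{-2 + 18568} = \frac{6}{18566} = 6 \cdot \frac{1}{18566} = \frac{3}{9283} \approx 0.00032317$)
$\left(-1\right) 50117 - H = \left(-1\right) 50117 - \frac{3}{9283} = -50117 - \frac{3}{9283} = - \frac{465236114}{9283}$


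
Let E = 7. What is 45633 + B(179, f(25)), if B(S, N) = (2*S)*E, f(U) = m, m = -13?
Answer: 48139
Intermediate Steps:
f(U) = -13
B(S, N) = 14*S (B(S, N) = (2*S)*7 = 14*S)
45633 + B(179, f(25)) = 45633 + 14*179 = 45633 + 2506 = 48139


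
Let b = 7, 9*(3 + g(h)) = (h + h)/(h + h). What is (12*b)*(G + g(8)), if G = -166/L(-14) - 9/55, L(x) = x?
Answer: 122032/165 ≈ 739.59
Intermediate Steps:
g(h) = -26/9 (g(h) = -3 + ((h + h)/(h + h))/9 = -3 + ((2*h)/((2*h)))/9 = -3 + ((2*h)*(1/(2*h)))/9 = -3 + (⅑)*1 = -3 + ⅑ = -26/9)
G = 4502/385 (G = -166/(-14) - 9/55 = -166*(-1/14) - 9*1/55 = 83/7 - 9/55 = 4502/385 ≈ 11.694)
(12*b)*(G + g(8)) = (12*7)*(4502/385 - 26/9) = 84*(30508/3465) = 122032/165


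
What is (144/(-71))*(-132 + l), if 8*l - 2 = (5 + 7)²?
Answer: 16380/71 ≈ 230.70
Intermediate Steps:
l = 73/4 (l = ¼ + (5 + 7)²/8 = ¼ + (⅛)*12² = ¼ + (⅛)*144 = ¼ + 18 = 73/4 ≈ 18.250)
(144/(-71))*(-132 + l) = (144/(-71))*(-132 + 73/4) = (144*(-1/71))*(-455/4) = -144/71*(-455/4) = 16380/71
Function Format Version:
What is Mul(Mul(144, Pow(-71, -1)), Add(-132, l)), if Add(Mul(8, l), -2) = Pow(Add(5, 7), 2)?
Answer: Rational(16380, 71) ≈ 230.70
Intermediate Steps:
l = Rational(73, 4) (l = Add(Rational(1, 4), Mul(Rational(1, 8), Pow(Add(5, 7), 2))) = Add(Rational(1, 4), Mul(Rational(1, 8), Pow(12, 2))) = Add(Rational(1, 4), Mul(Rational(1, 8), 144)) = Add(Rational(1, 4), 18) = Rational(73, 4) ≈ 18.250)
Mul(Mul(144, Pow(-71, -1)), Add(-132, l)) = Mul(Mul(144, Pow(-71, -1)), Add(-132, Rational(73, 4))) = Mul(Mul(144, Rational(-1, 71)), Rational(-455, 4)) = Mul(Rational(-144, 71), Rational(-455, 4)) = Rational(16380, 71)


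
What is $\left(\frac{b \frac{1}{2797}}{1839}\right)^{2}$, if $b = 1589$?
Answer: $\frac{2524921}{26457474804489} \approx 9.5433 \cdot 10^{-8}$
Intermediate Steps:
$\left(\frac{b \frac{1}{2797}}{1839}\right)^{2} = \left(\frac{1589 \cdot \frac{1}{2797}}{1839}\right)^{2} = \left(1589 \cdot \frac{1}{2797} \cdot \frac{1}{1839}\right)^{2} = \left(\frac{1589}{2797} \cdot \frac{1}{1839}\right)^{2} = \left(\frac{1589}{5143683}\right)^{2} = \frac{2524921}{26457474804489}$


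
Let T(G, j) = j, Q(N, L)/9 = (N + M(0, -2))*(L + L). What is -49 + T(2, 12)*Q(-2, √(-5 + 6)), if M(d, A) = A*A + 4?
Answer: 1247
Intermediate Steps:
M(d, A) = 4 + A² (M(d, A) = A² + 4 = 4 + A²)
Q(N, L) = 18*L*(8 + N) (Q(N, L) = 9*((N + (4 + (-2)²))*(L + L)) = 9*((N + (4 + 4))*(2*L)) = 9*((N + 8)*(2*L)) = 9*((8 + N)*(2*L)) = 9*(2*L*(8 + N)) = 18*L*(8 + N))
-49 + T(2, 12)*Q(-2, √(-5 + 6)) = -49 + 12*(18*√(-5 + 6)*(8 - 2)) = -49 + 12*(18*√1*6) = -49 + 12*(18*1*6) = -49 + 12*108 = -49 + 1296 = 1247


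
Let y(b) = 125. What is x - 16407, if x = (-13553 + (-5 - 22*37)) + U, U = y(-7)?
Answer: -30654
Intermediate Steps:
U = 125
x = -14247 (x = (-13553 + (-5 - 22*37)) + 125 = (-13553 + (-5 - 814)) + 125 = (-13553 - 819) + 125 = -14372 + 125 = -14247)
x - 16407 = -14247 - 16407 = -30654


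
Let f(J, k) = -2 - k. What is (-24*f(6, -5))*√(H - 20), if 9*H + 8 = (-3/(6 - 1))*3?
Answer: -24*I*√4745/5 ≈ -330.64*I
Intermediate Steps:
H = -49/45 (H = -8/9 + ((-3/(6 - 1))*3)/9 = -8/9 + ((-3/5)*3)/9 = -8/9 + (((⅕)*(-3))*3)/9 = -8/9 + (-⅗*3)/9 = -8/9 + (⅑)*(-9/5) = -8/9 - ⅕ = -49/45 ≈ -1.0889)
(-24*f(6, -5))*√(H - 20) = (-24*(-2 - 1*(-5)))*√(-49/45 - 20) = (-24*(-2 + 5))*√(-949/45) = (-24*3)*(I*√4745/15) = -24*I*√4745/5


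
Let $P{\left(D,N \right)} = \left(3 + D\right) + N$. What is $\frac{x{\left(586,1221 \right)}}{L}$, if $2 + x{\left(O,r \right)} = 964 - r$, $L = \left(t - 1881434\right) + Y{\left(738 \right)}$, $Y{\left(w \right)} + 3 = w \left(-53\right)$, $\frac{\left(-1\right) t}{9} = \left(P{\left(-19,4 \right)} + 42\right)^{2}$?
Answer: $\frac{259}{1928651} \approx 0.00013429$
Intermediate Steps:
$P{\left(D,N \right)} = 3 + D + N$
$t = -8100$ ($t = - 9 \left(\left(3 - 19 + 4\right) + 42\right)^{2} = - 9 \left(-12 + 42\right)^{2} = - 9 \cdot 30^{2} = \left(-9\right) 900 = -8100$)
$Y{\left(w \right)} = -3 - 53 w$ ($Y{\left(w \right)} = -3 + w \left(-53\right) = -3 - 53 w$)
$L = -1928651$ ($L = \left(-8100 - 1881434\right) - 39117 = -1889534 - 39117 = -1928651$)
$x{\left(O,r \right)} = 962 - r$ ($x{\left(O,r \right)} = -2 - \left(-964 + r\right) = 962 - r$)
$\frac{x{\left(586,1221 \right)}}{L} = \frac{962 - 1221}{-1928651} = \left(962 - 1221\right) \left(- \frac{1}{1928651}\right) = \left(-259\right) \left(- \frac{1}{1928651}\right) = \frac{259}{1928651}$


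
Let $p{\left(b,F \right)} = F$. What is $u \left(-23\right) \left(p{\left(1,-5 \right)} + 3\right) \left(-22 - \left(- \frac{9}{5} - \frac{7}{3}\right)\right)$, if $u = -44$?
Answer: $\frac{542432}{15} \approx 36162.0$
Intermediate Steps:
$u \left(-23\right) \left(p{\left(1,-5 \right)} + 3\right) \left(-22 - \left(- \frac{9}{5} - \frac{7}{3}\right)\right) = \left(-44\right) \left(-23\right) \left(-5 + 3\right) \left(-22 - \left(- \frac{9}{5} - \frac{7}{3}\right)\right) = 1012 \left(- 2 \left(-22 - - \frac{62}{15}\right)\right) = 1012 \left(- 2 \left(-22 + \left(\frac{7}{3} + \frac{9}{5}\right)\right)\right) = 1012 \left(- 2 \left(-22 + \frac{62}{15}\right)\right) = 1012 \left(\left(-2\right) \left(- \frac{268}{15}\right)\right) = 1012 \cdot \frac{536}{15} = \frac{542432}{15}$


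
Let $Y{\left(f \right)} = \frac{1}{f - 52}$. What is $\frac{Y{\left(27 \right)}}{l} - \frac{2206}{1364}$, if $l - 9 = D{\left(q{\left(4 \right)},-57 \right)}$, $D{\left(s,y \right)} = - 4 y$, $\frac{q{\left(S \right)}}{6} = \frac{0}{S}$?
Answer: $- \frac{6535957}{4040850} \approx -1.6175$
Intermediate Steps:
$Y{\left(f \right)} = \frac{1}{-52 + f}$
$q{\left(S \right)} = 0$ ($q{\left(S \right)} = 6 \frac{0}{S} = 6 \cdot 0 = 0$)
$l = 237$ ($l = 9 - -228 = 9 + 228 = 237$)
$\frac{Y{\left(27 \right)}}{l} - \frac{2206}{1364} = \frac{1}{\left(-52 + 27\right) 237} - \frac{2206}{1364} = \frac{1}{-25} \cdot \frac{1}{237} - \frac{1103}{682} = \left(- \frac{1}{25}\right) \frac{1}{237} - \frac{1103}{682} = - \frac{1}{5925} - \frac{1103}{682} = - \frac{6535957}{4040850}$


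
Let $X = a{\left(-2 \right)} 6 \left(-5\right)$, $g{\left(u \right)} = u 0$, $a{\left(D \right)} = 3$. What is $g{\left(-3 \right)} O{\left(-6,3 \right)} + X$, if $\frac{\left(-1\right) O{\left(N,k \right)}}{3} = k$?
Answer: $-90$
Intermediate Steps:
$O{\left(N,k \right)} = - 3 k$
$g{\left(u \right)} = 0$
$X = -90$ ($X = 3 \cdot 6 \left(-5\right) = 18 \left(-5\right) = -90$)
$g{\left(-3 \right)} O{\left(-6,3 \right)} + X = 0 \left(\left(-3\right) 3\right) - 90 = 0 \left(-9\right) - 90 = 0 - 90 = -90$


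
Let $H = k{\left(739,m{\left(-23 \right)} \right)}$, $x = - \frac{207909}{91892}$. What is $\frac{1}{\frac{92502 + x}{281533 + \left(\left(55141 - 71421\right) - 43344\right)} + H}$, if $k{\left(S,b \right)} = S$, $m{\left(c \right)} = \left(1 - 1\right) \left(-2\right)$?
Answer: $\frac{20391661828}{15077938076767} \approx 0.0013524$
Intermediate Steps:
$m{\left(c \right)} = 0$ ($m{\left(c \right)} = 0 \left(-2\right) = 0$)
$x = - \frac{207909}{91892}$ ($x = \left(-207909\right) \frac{1}{91892} = - \frac{207909}{91892} \approx -2.2625$)
$H = 739$
$\frac{1}{\frac{92502 + x}{281533 + \left(\left(55141 - 71421\right) - 43344\right)} + H} = \frac{1}{\frac{92502 - \frac{207909}{91892}}{281533 + \left(\left(55141 - 71421\right) - 43344\right)} + 739} = \frac{1}{\frac{8499985875}{91892 \left(281533 - 59624\right)} + 739} = \frac{1}{\frac{8499985875}{91892 \cdot 221909} + 739} = \frac{1}{\frac{8499985875}{91892} \cdot \frac{1}{221909} + 739} = \frac{1}{\frac{8499985875}{20391661828} + 739} = \frac{1}{\frac{15077938076767}{20391661828}} = \frac{20391661828}{15077938076767}$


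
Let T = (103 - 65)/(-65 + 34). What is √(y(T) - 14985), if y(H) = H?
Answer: I*√14401763/31 ≈ 122.42*I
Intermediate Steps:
T = -38/31 (T = 38/(-31) = 38*(-1/31) = -38/31 ≈ -1.2258)
√(y(T) - 14985) = √(-38/31 - 14985) = √(-464573/31) = I*√14401763/31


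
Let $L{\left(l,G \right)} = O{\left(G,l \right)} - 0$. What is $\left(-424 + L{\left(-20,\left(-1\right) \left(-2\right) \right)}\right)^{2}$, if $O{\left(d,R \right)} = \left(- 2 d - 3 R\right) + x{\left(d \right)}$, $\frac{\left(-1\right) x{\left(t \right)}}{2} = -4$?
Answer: $129600$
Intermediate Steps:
$x{\left(t \right)} = 8$ ($x{\left(t \right)} = \left(-2\right) \left(-4\right) = 8$)
$O{\left(d,R \right)} = 8 - 3 R - 2 d$ ($O{\left(d,R \right)} = \left(- 2 d - 3 R\right) + 8 = \left(- 3 R - 2 d\right) + 8 = 8 - 3 R - 2 d$)
$L{\left(l,G \right)} = 8 - 3 l - 2 G$ ($L{\left(l,G \right)} = \left(8 - 3 l - 2 G\right) - 0 = \left(8 - 3 l - 2 G\right) + 0 = 8 - 3 l - 2 G$)
$\left(-424 + L{\left(-20,\left(-1\right) \left(-2\right) \right)}\right)^{2} = \left(-424 - \left(-68 + 2 \left(-1\right) \left(-2\right)\right)\right)^{2} = \left(-424 + \left(8 + 60 - 4\right)\right)^{2} = \left(-424 + 64\right)^{2} = \left(-360\right)^{2} = 129600$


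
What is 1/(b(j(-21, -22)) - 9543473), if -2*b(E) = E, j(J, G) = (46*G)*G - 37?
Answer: -2/19109173 ≈ -1.0466e-7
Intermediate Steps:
j(J, G) = -37 + 46*G² (j(J, G) = 46*G² - 37 = -37 + 46*G²)
b(E) = -E/2
1/(b(j(-21, -22)) - 9543473) = 1/(-(-37 + 46*(-22)²)/2 - 9543473) = 1/(-(-37 + 46*484)/2 - 9543473) = 1/(-(-37 + 22264)/2 - 9543473) = 1/(-½*22227 - 9543473) = 1/(-22227/2 - 9543473) = 1/(-19109173/2) = -2/19109173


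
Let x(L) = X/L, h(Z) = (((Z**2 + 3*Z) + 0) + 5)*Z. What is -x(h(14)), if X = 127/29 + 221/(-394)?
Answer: -14543/12957084 ≈ -0.0011224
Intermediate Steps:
h(Z) = Z*(5 + Z**2 + 3*Z) (h(Z) = ((Z**2 + 3*Z) + 5)*Z = (5 + Z**2 + 3*Z)*Z = Z*(5 + Z**2 + 3*Z))
X = 43629/11426 (X = 127*(1/29) + 221*(-1/394) = 127/29 - 221/394 = 43629/11426 ≈ 3.8184)
x(L) = 43629/(11426*L)
-x(h(14)) = -43629/(11426*(14*(5 + 14**2 + 3*14))) = -43629/(11426*(14*(5 + 196 + 42))) = -43629/(11426*(14*243)) = -43629/(11426*3402) = -1*14543/12957084 = -14543/12957084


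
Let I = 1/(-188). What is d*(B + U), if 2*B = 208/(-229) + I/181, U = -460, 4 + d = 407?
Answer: -2891967128479/15584824 ≈ -1.8556e+5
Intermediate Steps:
d = 403 (d = -4 + 407 = 403)
I = -1/188 ≈ -0.0053191
B = -7078053/15584824 (B = (208/(-229) - 1/188/181)/2 = (208*(-1/229) - 1/188*1/181)/2 = (-208/229 - 1/34028)/2 = (1/2)*(-7078053/7792412) = -7078053/15584824 ≈ -0.45416)
d*(B + U) = 403*(-7078053/15584824 - 460) = 403*(-7176097093/15584824) = -2891967128479/15584824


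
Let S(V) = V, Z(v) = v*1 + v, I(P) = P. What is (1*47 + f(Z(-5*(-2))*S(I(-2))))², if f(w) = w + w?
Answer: 1089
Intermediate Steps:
Z(v) = 2*v (Z(v) = v + v = 2*v)
f(w) = 2*w
(1*47 + f(Z(-5*(-2))*S(I(-2))))² = (1*47 + 2*((2*(-5*(-2)))*(-2)))² = (47 + 2*((2*10)*(-2)))² = (47 + 2*(20*(-2)))² = (47 + 2*(-40))² = (47 - 80)² = (-33)² = 1089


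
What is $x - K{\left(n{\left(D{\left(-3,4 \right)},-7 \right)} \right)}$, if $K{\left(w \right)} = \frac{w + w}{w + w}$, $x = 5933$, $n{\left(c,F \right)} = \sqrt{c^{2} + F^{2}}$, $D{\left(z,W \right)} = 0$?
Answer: $5932$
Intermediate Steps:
$n{\left(c,F \right)} = \sqrt{F^{2} + c^{2}}$
$K{\left(w \right)} = 1$ ($K{\left(w \right)} = \frac{2 w}{2 w} = 2 w \frac{1}{2 w} = 1$)
$x - K{\left(n{\left(D{\left(-3,4 \right)},-7 \right)} \right)} = 5933 - 1 = 5932$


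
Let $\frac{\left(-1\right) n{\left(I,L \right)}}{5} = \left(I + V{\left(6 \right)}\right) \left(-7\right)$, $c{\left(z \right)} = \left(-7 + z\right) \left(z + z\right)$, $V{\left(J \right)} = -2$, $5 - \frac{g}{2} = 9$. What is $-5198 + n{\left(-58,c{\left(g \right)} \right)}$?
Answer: $-7298$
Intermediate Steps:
$g = -8$ ($g = 10 - 18 = -8$)
$c{\left(z \right)} = 2 z \left(-7 + z\right)$ ($c{\left(z \right)} = \left(-7 + z\right) 2 z = 2 z \left(-7 + z\right)$)
$n{\left(I,L \right)} = -70 + 35 I$ ($n{\left(I,L \right)} = - 5 \left(I - 2\right) \left(-7\right) = - 5 \left(-2 + I\right) \left(-7\right) = - 5 \left(14 - 7 I\right) = -70 + 35 I$)
$-5198 + n{\left(-58,c{\left(g \right)} \right)} = -5198 + \left(-70 + 35 \left(-58\right)\right) = -5198 - 2100 = -7298$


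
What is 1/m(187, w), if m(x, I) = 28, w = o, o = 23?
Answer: 1/28 ≈ 0.035714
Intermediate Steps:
w = 23
1/m(187, w) = 1/28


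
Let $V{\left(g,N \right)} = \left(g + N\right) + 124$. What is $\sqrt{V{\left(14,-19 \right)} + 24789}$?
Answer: $2 \sqrt{6227} \approx 157.82$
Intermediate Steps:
$V{\left(g,N \right)} = 124 + N + g$ ($V{\left(g,N \right)} = \left(N + g\right) + 124 = 124 + N + g$)
$\sqrt{V{\left(14,-19 \right)} + 24789} = \sqrt{\left(124 - 19 + 14\right) + 24789} = \sqrt{119 + 24789} = \sqrt{24908} = 2 \sqrt{6227}$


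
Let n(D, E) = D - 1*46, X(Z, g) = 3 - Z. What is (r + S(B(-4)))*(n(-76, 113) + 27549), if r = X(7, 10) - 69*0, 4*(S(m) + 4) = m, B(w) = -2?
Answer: -466259/2 ≈ -2.3313e+5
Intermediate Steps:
S(m) = -4 + m/4
n(D, E) = -46 + D (n(D, E) = D - 46 = -46 + D)
r = -4 (r = (3 - 1*7) - 69*0 = (3 - 7) + 0 = -4 + 0 = -4)
(r + S(B(-4)))*(n(-76, 113) + 27549) = (-4 + (-4 + (¼)*(-2)))*((-46 - 76) + 27549) = (-4 + (-4 - ½))*(-122 + 27549) = (-4 - 9/2)*27427 = -17/2*27427 = -466259/2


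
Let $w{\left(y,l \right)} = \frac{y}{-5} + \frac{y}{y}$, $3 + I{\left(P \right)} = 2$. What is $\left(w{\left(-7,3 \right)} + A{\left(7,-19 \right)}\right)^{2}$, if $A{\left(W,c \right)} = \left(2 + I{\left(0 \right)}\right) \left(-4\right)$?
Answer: $\frac{64}{25} \approx 2.56$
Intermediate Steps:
$I{\left(P \right)} = -1$ ($I{\left(P \right)} = -3 + 2 = -1$)
$w{\left(y,l \right)} = 1 - \frac{y}{5}$ ($w{\left(y,l \right)} = y \left(- \frac{1}{5}\right) + 1 = - \frac{y}{5} + 1 = 1 - \frac{y}{5}$)
$A{\left(W,c \right)} = -4$ ($A{\left(W,c \right)} = \left(2 - 1\right) \left(-4\right) = 1 \left(-4\right) = -4$)
$\left(w{\left(-7,3 \right)} + A{\left(7,-19 \right)}\right)^{2} = \left(\left(1 - - \frac{7}{5}\right) - 4\right)^{2} = \left(\left(1 + \frac{7}{5}\right) - 4\right)^{2} = \left(\frac{12}{5} - 4\right)^{2} = \left(- \frac{8}{5}\right)^{2} = \frac{64}{25}$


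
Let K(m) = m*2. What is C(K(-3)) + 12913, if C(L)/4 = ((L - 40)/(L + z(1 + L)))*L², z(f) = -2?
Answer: 13741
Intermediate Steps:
K(m) = 2*m
C(L) = 4*L²*(-40 + L)/(-2 + L) (C(L) = 4*(((L - 40)/(L - 2))*L²) = 4*(((-40 + L)/(-2 + L))*L²) = 4*(L²*(-40 + L)/(-2 + L)) = 4*L²*(-40 + L)/(-2 + L))
C(K(-3)) + 12913 = 4*(2*(-3))²*(-40 + 2*(-3))/(-2 + 2*(-3)) + 12913 = 4*(-6)²*(-40 - 6)/(-2 - 6) + 12913 = 4*36*(-46)/(-8) + 12913 = 4*36*(-⅛)*(-46) + 12913 = 828 + 12913 = 13741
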